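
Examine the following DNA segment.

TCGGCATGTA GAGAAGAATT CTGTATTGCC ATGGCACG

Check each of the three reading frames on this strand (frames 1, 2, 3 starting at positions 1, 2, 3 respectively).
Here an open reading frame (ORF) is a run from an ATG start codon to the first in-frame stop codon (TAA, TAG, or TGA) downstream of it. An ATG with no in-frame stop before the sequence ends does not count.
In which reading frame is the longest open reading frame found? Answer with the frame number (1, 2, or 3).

3

Frame 1: TCG GCA TGT AGA GAA GAA TTC TGT ATT GCC ATG GCA — no ATG→stop ORF.
Frame 2: CGG CAT GTA GAG AAG AAT TCT GTA TTG CCA TGG CAC — no ATG→stop ORF.
Frame 3: GGC ATG TAG AGA AGA ATT CTG TAT TGC CAT GGC ACG — ATG at 6, stop TAG at 9 → 6 nt.
Longest ORF is 6 nt in frame 3 (positions 6–11).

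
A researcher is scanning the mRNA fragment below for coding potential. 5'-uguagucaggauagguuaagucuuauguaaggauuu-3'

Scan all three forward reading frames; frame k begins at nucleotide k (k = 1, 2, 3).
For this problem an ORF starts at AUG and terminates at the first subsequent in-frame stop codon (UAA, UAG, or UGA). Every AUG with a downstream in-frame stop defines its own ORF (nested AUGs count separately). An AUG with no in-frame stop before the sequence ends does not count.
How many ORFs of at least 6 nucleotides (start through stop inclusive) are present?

1

Frame 1: UGU AGU CAG GAU AGG UUA AGU CUU AUG UAA GGA UUU — AUG at 25, stop UAA at 28 → 6 nt.
Frame 2: GUA GUC AGG AUA GGU UAA GUC UUA UGU AAG GAU — no AUG→stop ORF.
Frame 3: UAG UCA GGA UAG GUU AAG UCU UAU GUA AGG AUU — no AUG→stop ORF.
ORFs ≥ 6 nucleotides: frame 1 25–30 (6 nucleotides). Count = 1.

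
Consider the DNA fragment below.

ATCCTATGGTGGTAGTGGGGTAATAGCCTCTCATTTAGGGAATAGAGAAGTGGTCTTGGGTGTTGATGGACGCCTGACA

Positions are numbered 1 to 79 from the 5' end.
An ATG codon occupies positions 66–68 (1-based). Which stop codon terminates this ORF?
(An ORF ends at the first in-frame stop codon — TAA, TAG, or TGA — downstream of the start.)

Codons from position 66: ATG (66–68), GAC (69–71), GCC (72–74), TGA (75–77).
The first in-frame stop codon is TGA.

TGA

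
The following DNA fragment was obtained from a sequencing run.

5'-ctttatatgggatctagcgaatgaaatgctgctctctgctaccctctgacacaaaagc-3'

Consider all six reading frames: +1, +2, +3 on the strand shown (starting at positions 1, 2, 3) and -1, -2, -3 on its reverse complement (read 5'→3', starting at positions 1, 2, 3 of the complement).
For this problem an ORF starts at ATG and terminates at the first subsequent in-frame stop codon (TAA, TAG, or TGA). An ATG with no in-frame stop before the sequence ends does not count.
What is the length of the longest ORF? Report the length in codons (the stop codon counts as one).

8

Reverse complement (5'→3'): GCTTTTGTGTCAGAGGGTAGCAGAGAGCAGCATTTCATTCGCTAGATCCCATATAAAG
Frame +1: CTT TAT ATG GGA TCT AGC GAA TGA AAT GCT GCT CTC TGC TAC CCT CTG ACA CAA AAG — ATG at 7, stop TGA at 22 → 18 nt.
Frame +2: TTT ATA TGG GAT CTA GCG AAT GAA ATG CTG CTC TCT GCT ACC CTC TGA CAC AAA AGC — ATG at 26, stop TGA at 47 → 24 nt.
Frame +3: TTA TAT GGG ATC TAG CGA ATG AAA TGC TGC TCT CTG CTA CCC TCT GAC ACA AAA — no ATG→stop ORF.
Frame -1: GCT TTT GTG TCA GAG GGT AGC AGA GAG CAG CAT TTC ATT CGC TAG ATC CCA TAT AAA — no ATG→stop ORF.
Frame -2: CTT TTG TGT CAG AGG GTA GCA GAG AGC AGC ATT TCA TTC GCT AGA TCC CAT ATA AAG — no ATG→stop ORF.
Frame -3: TTT TGT GTC AGA GGG TAG CAG AGA GCA GCA TTT CAT TCG CTA GAT CCC ATA TAA — no ATG→stop ORF.
Longest: frame +2, positions 26–49, 24 nt = 8 codons = 7 aa. → 8 codons.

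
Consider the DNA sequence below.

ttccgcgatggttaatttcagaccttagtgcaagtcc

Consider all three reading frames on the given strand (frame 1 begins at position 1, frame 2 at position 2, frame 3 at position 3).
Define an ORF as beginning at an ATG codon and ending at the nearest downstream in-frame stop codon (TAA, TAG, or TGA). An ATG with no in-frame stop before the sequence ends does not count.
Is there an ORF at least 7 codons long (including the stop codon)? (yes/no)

yes

Frame 1: TTC CGC GAT GGT TAA TTT CAG ACC TTA GTG CAA GTC — no ATG→stop ORF.
Frame 2: TCC GCG ATG GTT AAT TTC AGA CCT TAG TGC AAG TCC — ATG at 8, stop TAG at 26 → 21 nt.
Frame 3: CCG CGA TGG TTA ATT TCA GAC CTT AGT GCA AGT — no ATG→stop ORF.
Frame 2 has an ORF of 7 codons (positions 8–28) ≥ 7, so yes.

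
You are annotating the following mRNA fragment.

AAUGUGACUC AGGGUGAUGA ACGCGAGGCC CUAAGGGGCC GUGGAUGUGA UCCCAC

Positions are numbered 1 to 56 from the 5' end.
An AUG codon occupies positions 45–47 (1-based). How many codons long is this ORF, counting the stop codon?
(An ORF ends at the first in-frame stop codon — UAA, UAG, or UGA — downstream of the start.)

Codons from position 45: AUG (45–47), UGA (48–50).
UGA is the first in-frame stop; that's 2 codons including the stop.

2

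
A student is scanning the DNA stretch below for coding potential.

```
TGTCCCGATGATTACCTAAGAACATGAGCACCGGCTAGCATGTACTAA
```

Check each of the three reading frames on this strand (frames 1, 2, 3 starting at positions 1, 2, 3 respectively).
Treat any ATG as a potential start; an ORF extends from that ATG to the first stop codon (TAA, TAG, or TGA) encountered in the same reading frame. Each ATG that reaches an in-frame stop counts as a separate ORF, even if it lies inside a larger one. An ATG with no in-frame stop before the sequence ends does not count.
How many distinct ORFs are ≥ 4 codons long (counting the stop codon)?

2

Frame 1: TGT CCC GAT GAT TAC CTA AGA ACA TGA GCA CCG GCT AGC ATG TAC TAA — ATG at 40, stop TAA at 46 → 9 nt.
Frame 2: GTC CCG ATG ATT ACC TAA GAA CAT GAG CAC CGG CTA GCA TGT ACT — ATG at 8, stop TAA at 17 → 12 nt.
Frame 3: TCC CGA TGA TTA CCT AAG AAC ATG AGC ACC GGC TAG CAT GTA CTA — ATG at 24, stop TAG at 36 → 15 nt.
ORFs ≥ 4 codons: frame 2 8–19 (4 codons), frame 3 24–38 (5 codons). Count = 2.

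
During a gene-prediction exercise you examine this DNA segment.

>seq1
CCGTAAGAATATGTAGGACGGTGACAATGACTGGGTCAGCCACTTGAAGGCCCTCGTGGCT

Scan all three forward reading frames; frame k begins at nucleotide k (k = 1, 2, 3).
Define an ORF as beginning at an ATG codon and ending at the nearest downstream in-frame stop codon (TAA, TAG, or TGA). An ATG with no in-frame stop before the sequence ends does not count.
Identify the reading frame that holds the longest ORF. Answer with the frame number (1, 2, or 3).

Frame 1: CCG TAA GAA TAT GTA GGA CGG TGA CAA TGA CTG GGT CAG CCA CTT GAA GGC CCT CGT GGC — no ATG→stop ORF.
Frame 2: CGT AAG AAT ATG TAG GAC GGT GAC AAT GAC TGG GTC AGC CAC TTG AAG GCC CTC GTG GCT — ATG at 11, stop TAG at 14 → 6 nt.
Frame 3: GTA AGA ATA TGT AGG ACG GTG ACA ATG ACT GGG TCA GCC ACT TGA AGG CCC TCG TGG — ATG at 27, stop TGA at 45 → 21 nt.
Longest ORF is 21 nt in frame 3 (positions 27–47).

3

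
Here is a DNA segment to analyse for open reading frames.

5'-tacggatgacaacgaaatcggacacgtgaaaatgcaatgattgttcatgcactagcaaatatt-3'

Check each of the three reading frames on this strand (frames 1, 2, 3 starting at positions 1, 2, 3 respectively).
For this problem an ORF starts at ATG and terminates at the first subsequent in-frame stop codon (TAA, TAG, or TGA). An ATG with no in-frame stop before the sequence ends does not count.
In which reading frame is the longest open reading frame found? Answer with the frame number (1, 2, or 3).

Frame 1: TAC GGA TGA CAA CGA AAT CGG ACA CGT GAA AAT GCA ATG ATT GTT CAT GCA CTA GCA AAT ATT — no ATG→stop ORF.
Frame 2: ACG GAT GAC AAC GAA ATC GGA CAC GTG AAA ATG CAA TGA TTG TTC ATG CAC TAG CAA ATA — ATG at 32, stop TGA at 38 → 9 nt; ATG at 47, stop TAG at 53 → 9 nt.
Frame 3: CGG ATG ACA ACG AAA TCG GAC ACG TGA AAA TGC AAT GAT TGT TCA TGC ACT AGC AAA TAT — ATG at 6, stop TGA at 27 → 24 nt.
Longest ORF is 24 nt in frame 3 (positions 6–29).

3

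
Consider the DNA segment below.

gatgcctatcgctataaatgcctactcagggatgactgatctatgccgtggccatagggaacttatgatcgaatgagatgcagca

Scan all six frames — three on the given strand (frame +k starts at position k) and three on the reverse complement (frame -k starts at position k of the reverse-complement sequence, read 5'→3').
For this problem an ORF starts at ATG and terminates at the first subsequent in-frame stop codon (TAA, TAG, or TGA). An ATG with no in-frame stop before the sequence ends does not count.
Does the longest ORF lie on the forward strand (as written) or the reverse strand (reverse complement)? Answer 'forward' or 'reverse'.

Reverse complement (5'→3'): TGCTGCATCTCATTCGATCATAAGTTCCCTATGGCCACGGCATAGATCAGTCATCCCTGAGTAGGCATTTATAGCGATAGGCATC
Frame +1: GAT GCC TAT CGC TAT AAA TGC CTA CTC AGG GAT GAC TGA TCT ATG CCG TGG CCA TAG GGA ACT TAT GAT CGA ATG AGA TGC AGC — ATG at 43, stop TAG at 55 → 15 nt.
Frame +2: ATG CCT ATC GCT ATA AAT GCC TAC TCA GGG ATG ACT GAT CTA TGC CGT GGC CAT AGG GAA CTT ATG ATC GAA TGA GAT GCA GCA — ATG at 2, stop TGA at 74 → 75 nt; ATG at 32, stop TGA at 74 → 45 nt; ATG at 65, stop TGA at 74 → 12 nt.
Frame +3: TGC CTA TCG CTA TAA ATG CCT ACT CAG GGA TGA CTG ATC TAT GCC GTG GCC ATA GGG AAC TTA TGA TCG AAT GAG ATG CAG — ATG at 18, stop TGA at 33 → 18 nt.
Frame -1: TGC TGC ATC TCA TTC GAT CAT AAG TTC CCT ATG GCC ACG GCA TAG ATC AGT CAT CCC TGA GTA GGC ATT TAT AGC GAT AGG CAT — ATG at 31, stop TAG at 43 → 15 nt.
Frame -2: GCT GCA TCT CAT TCG ATC ATA AGT TCC CTA TGG CCA CGG CAT AGA TCA GTC ATC CCT GAG TAG GCA TTT ATA GCG ATA GGC ATC — no ATG→stop ORF.
Frame -3: CTG CAT CTC ATT CGA TCA TAA GTT CCC TAT GGC CAC GGC ATA GAT CAG TCA TCC CTG AGT AGG CAT TTA TAG CGA TAG GCA — no ATG→stop ORF.
Forward-strand max 75 nt; reverse-strand max 15 nt. The forward strand has the longer ORF.

forward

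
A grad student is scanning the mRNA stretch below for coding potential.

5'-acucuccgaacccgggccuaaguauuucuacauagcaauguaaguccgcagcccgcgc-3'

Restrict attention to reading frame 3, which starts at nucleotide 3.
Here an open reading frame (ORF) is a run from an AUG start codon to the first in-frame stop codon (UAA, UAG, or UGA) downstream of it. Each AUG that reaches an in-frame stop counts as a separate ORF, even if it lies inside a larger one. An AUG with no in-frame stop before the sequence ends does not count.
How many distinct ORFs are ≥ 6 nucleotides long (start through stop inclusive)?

Frame 3: UCU CCG AAC CCG GGC CUA AGU AUU UCU ACA UAG CAA UGU AAG UCC GCA GCC CGC — no AUG→stop ORF.
No ORF reaches 6 nucleotides. Count = 0.

0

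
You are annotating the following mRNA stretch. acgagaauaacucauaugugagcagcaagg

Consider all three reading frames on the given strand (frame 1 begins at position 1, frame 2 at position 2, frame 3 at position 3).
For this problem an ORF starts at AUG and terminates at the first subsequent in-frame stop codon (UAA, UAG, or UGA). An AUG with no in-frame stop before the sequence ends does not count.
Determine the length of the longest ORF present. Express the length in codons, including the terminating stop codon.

Frame 1: ACG AGA AUA ACU CAU AUG UGA GCA GCA AGG — AUG at 16, stop UGA at 19 → 6 nt.
Frame 2: CGA GAA UAA CUC AUA UGU GAG CAG CAA — no AUG→stop ORF.
Frame 3: GAG AAU AAC UCA UAU GUG AGC AGC AAG — no AUG→stop ORF.
Longest: frame 1, positions 16–21, 6 nt = 2 codons = 1 aa. → 2 codons.

2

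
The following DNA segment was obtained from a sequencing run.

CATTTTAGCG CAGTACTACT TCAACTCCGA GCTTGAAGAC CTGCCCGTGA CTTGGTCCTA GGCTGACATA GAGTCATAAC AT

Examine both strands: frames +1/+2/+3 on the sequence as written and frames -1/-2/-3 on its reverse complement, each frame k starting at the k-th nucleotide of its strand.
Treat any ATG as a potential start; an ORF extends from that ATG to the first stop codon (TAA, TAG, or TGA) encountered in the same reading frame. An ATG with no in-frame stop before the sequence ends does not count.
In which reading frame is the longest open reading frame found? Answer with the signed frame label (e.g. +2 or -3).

-3

Reverse complement (5'→3'): ATGTTATGACTCTATGTCAGCCTAGGACCAAGTCACGGGCAGGTCTTCAAGCTCGGAGTTGAAGTAGTACTGCGCTAAAATG
Frame +1: CAT TTT AGC GCA GTA CTA CTT CAA CTC CGA GCT TGA AGA CCT GCC CGT GAC TTG GTC CTA GGC TGA CAT AGA GTC ATA ACA — no ATG→stop ORF.
Frame +2: ATT TTA GCG CAG TAC TAC TTC AAC TCC GAG CTT GAA GAC CTG CCC GTG ACT TGG TCC TAG GCT GAC ATA GAG TCA TAA CAT — no ATG→stop ORF.
Frame +3: TTT TAG CGC AGT ACT ACT TCA ACT CCG AGC TTG AAG ACC TGC CCG TGA CTT GGT CCT AGG CTG ACA TAG AGT CAT AAC — no ATG→stop ORF.
Frame -1: ATG TTA TGA CTC TAT GTC AGC CTA GGA CCA AGT CAC GGG CAG GTC TTC AAG CTC GGA GTT GAA GTA GTA CTG CGC TAA AAT — ATG at 1, stop TGA at 7 → 9 nt.
Frame -2: TGT TAT GAC TCT ATG TCA GCC TAG GAC CAA GTC ACG GGC AGG TCT TCA AGC TCG GAG TTG AAG TAG TAC TGC GCT AAA ATG — ATG at 14, stop TAG at 23 → 12 nt.
Frame -3: GTT ATG ACT CTA TGT CAG CCT AGG ACC AAG TCA CGG GCA GGT CTT CAA GCT CGG AGT TGA AGT AGT ACT GCG CTA AAA — ATG at 6, stop TGA at 60 → 57 nt.
Longest ORF is 57 nt in frame -3 (positions 6–62).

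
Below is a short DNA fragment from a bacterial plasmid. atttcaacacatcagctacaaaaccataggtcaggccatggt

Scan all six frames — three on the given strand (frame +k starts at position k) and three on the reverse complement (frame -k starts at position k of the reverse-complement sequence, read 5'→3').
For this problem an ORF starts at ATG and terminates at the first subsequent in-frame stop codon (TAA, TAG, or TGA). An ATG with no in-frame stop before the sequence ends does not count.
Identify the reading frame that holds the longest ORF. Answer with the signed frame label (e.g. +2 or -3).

-1

Reverse complement (5'→3'): ACCATGGCCTGACCTATGGTTTTGTAGCTGATGTGTTGAAAT
Frame +1: ATT TCA ACA CAT CAG CTA CAA AAC CAT AGG TCA GGC CAT GGT — no ATG→stop ORF.
Frame +2: TTT CAA CAC ATC AGC TAC AAA ACC ATA GGT CAG GCC ATG — no ATG→stop ORF.
Frame +3: TTC AAC ACA TCA GCT ACA AAA CCA TAG GTC AGG CCA TGG — no ATG→stop ORF.
Frame -1: ACC ATG GCC TGA CCT ATG GTT TTG TAG CTG ATG TGT TGA AAT — ATG at 4, stop TGA at 10 → 9 nt; ATG at 16, stop TAG at 25 → 12 nt; ATG at 31, stop TGA at 37 → 9 nt.
Frame -2: CCA TGG CCT GAC CTA TGG TTT TGT AGC TGA TGT GTT GAA — no ATG→stop ORF.
Frame -3: CAT GGC CTG ACC TAT GGT TTT GTA GCT GAT GTG TTG AAA — no ATG→stop ORF.
Longest ORF is 12 nt in frame -1 (positions 16–27).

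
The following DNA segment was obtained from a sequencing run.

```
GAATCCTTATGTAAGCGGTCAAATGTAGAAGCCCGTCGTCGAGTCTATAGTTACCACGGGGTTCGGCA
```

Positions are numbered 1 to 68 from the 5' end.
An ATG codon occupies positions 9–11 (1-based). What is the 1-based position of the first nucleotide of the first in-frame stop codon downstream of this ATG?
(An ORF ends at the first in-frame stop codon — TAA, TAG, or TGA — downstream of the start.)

12

Codons from position 9: ATG (9–11), TAA (12–14).
TAA is a stop codon; it begins at position 12.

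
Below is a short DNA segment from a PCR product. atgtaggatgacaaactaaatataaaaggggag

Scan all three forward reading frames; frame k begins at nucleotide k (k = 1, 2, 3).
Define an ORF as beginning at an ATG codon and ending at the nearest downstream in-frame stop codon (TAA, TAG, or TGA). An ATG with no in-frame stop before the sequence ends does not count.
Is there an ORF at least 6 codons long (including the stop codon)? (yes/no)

no

Frame 1: ATG TAG GAT GAC AAA CTA AAT ATA AAA GGG GAG — ATG at 1, stop TAG at 4 → 6 nt.
Frame 2: TGT AGG ATG ACA AAC TAA ATA TAA AAG GGG — ATG at 8, stop TAA at 17 → 12 nt.
Frame 3: GTA GGA TGA CAA ACT AAA TAT AAA AGG GGA — no ATG→stop ORF.
Largest ORF found is 4 codons < 6, so no.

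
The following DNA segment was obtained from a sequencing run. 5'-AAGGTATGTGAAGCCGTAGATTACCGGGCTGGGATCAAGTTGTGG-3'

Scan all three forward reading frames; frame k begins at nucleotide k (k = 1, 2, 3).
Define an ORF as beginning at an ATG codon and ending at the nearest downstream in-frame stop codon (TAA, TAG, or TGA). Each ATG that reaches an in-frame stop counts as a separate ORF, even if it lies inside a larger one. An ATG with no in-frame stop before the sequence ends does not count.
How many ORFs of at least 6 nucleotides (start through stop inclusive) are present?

Frame 1: AAG GTA TGT GAA GCC GTA GAT TAC CGG GCT GGG ATC AAG TTG TGG — no ATG→stop ORF.
Frame 2: AGG TAT GTG AAG CCG TAG ATT ACC GGG CTG GGA TCA AGT TGT — no ATG→stop ORF.
Frame 3: GGT ATG TGA AGC CGT AGA TTA CCG GGC TGG GAT CAA GTT GTG — ATG at 6, stop TGA at 9 → 6 nt.
ORFs ≥ 6 nucleotides: frame 3 6–11 (6 nucleotides). Count = 1.

1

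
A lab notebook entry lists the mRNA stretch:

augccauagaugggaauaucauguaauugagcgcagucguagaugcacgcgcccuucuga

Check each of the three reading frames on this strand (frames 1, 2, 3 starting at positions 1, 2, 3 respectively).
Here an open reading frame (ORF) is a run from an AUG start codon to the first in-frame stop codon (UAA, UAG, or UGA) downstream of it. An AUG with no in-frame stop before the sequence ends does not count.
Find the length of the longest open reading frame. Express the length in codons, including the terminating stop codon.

Frame 1: AUG CCA UAG AUG GGA AUA UCA UGU AAU UGA GCG CAG UCG UAG AUG CAC GCG CCC UUC UGA — AUG at 1, stop UAG at 7 → 9 nt; AUG at 10, stop UGA at 28 → 21 nt; AUG at 43, stop UGA at 58 → 18 nt.
Frame 2: UGC CAU AGA UGG GAA UAU CAU GUA AUU GAG CGC AGU CGU AGA UGC ACG CGC CCU UCU — no AUG→stop ORF.
Frame 3: GCC AUA GAU GGG AAU AUC AUG UAA UUG AGC GCA GUC GUA GAU GCA CGC GCC CUU CUG — AUG at 21, stop UAA at 24 → 6 nt.
Longest: frame 1, positions 10–30, 21 nt = 7 codons = 6 aa. → 7 codons.

7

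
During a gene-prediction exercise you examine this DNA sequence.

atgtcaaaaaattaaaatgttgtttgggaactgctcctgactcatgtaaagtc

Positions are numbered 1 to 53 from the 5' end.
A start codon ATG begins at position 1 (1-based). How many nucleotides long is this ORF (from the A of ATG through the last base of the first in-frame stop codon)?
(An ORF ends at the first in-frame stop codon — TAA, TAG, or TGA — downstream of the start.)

15

Codons from position 1: ATG (1–3), TCA (4–6), AAA (7–9), AAT (10–12), TAA (13–15).
TAA is the first in-frame stop; ORF spans 1–15, 15 nucleotides.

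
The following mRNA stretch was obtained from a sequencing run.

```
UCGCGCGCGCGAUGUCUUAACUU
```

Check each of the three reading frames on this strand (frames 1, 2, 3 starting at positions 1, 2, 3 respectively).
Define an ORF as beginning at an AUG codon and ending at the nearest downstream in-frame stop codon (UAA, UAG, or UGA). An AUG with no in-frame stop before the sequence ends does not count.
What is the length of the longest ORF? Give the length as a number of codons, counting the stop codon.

3

Frame 1: UCG CGC GCG CGA UGU CUU AAC — no AUG→stop ORF.
Frame 2: CGC GCG CGC GAU GUC UUA ACU — no AUG→stop ORF.
Frame 3: GCG CGC GCG AUG UCU UAA CUU — AUG at 12, stop UAA at 18 → 9 nt.
Longest: frame 3, positions 12–20, 9 nt = 3 codons = 2 aa. → 3 codons.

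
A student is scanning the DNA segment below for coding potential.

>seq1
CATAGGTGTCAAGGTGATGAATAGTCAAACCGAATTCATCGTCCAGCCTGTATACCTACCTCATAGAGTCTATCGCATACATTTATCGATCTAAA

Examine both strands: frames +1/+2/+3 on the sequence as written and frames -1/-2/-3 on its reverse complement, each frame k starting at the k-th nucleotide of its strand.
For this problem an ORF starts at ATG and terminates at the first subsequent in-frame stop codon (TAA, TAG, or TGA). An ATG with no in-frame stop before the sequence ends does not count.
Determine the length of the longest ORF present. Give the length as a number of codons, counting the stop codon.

Reverse complement (5'→3'): TTTAGATCGATAAATGTATGCGATAGACTCTATGAGGTAGGTATACAGGCTGGACGATGAATTCGGTTTGACTATTCATCACCTTGACACCTATG
Frame +1: CAT AGG TGT CAA GGT GAT GAA TAG TCA AAC CGA ATT CAT CGT CCA GCC TGT ATA CCT ACC TCA TAG AGT CTA TCG CAT ACA TTT ATC GAT CTA — no ATG→stop ORF.
Frame +2: ATA GGT GTC AAG GTG ATG AAT AGT CAA ACC GAA TTC ATC GTC CAG CCT GTA TAC CTA CCT CAT AGA GTC TAT CGC ATA CAT TTA TCG ATC TAA — ATG at 17, stop TAA at 92 → 78 nt.
Frame +3: TAG GTG TCA AGG TGA TGA ATA GTC AAA CCG AAT TCA TCG TCC AGC CTG TAT ACC TAC CTC ATA GAG TCT ATC GCA TAC ATT TAT CGA TCT AAA — no ATG→stop ORF.
Frame -1: TTT AGA TCG ATA AAT GTA TGC GAT AGA CTC TAT GAG GTA GGT ATA CAG GCT GGA CGA TGA ATT CGG TTT GAC TAT TCA TCA CCT TGA CAC CTA — no ATG→stop ORF.
Frame -2: TTA GAT CGA TAA ATG TAT GCG ATA GAC TCT ATG AGG TAG GTA TAC AGG CTG GAC GAT GAA TTC GGT TTG ACT ATT CAT CAC CTT GAC ACC TAT — ATG at 14, stop TAG at 38 → 27 nt; ATG at 32, stop TAG at 38 → 9 nt.
Frame -3: TAG ATC GAT AAA TGT ATG CGA TAG ACT CTA TGA GGT AGG TAT ACA GGC TGG ACG ATG AAT TCG GTT TGA CTA TTC ATC ACC TTG ACA CCT ATG — ATG at 18, stop TAG at 24 → 9 nt; ATG at 57, stop TGA at 69 → 15 nt.
Longest: frame +2, positions 17–94, 78 nt = 26 codons = 25 aa. → 26 codons.

26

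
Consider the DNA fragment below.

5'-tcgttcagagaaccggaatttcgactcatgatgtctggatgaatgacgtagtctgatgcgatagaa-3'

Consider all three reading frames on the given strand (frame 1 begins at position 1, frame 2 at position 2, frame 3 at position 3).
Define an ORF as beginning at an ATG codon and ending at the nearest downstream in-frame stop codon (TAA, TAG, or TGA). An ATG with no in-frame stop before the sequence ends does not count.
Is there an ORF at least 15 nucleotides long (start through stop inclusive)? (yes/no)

Frame 1: TCG TTC AGA GAA CCG GAA TTT CGA CTC ATG ATG TCT GGA TGA ATG ACG TAG TCT GAT GCG ATA GAA — ATG at 28, stop TGA at 40 → 15 nt; ATG at 31, stop TGA at 40 → 12 nt; ATG at 43, stop TAG at 49 → 9 nt.
Frame 2: CGT TCA GAG AAC CGG AAT TTC GAC TCA TGA TGT CTG GAT GAA TGA CGT AGT CTG ATG CGA TAG — ATG at 56, stop TAG at 62 → 9 nt.
Frame 3: GTT CAG AGA ACC GGA ATT TCG ACT CAT GAT GTC TGG ATG AAT GAC GTA GTC TGA TGC GAT AGA — ATG at 39, stop TGA at 54 → 18 nt.
Frame 1 has an ORF of 15 nucleotides (positions 28–42) ≥ 15, so yes.

yes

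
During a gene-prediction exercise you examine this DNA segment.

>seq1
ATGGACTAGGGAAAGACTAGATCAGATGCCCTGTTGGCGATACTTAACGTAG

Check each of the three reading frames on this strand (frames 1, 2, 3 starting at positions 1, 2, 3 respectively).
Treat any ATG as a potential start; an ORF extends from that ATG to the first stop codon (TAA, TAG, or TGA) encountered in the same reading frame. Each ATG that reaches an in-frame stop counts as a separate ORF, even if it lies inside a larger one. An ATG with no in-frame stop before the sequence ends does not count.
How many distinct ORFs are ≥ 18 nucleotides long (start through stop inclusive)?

1

Frame 1: ATG GAC TAG GGA AAG ACT AGA TCA GAT GCC CTG TTG GCG ATA CTT AAC GTA — ATG at 1, stop TAG at 7 → 9 nt.
Frame 2: TGG ACT AGG GAA AGA CTA GAT CAG ATG CCC TGT TGG CGA TAC TTA ACG TAG — ATG at 26, stop TAG at 50 → 27 nt.
Frame 3: GGA CTA GGG AAA GAC TAG ATC AGA TGC CCT GTT GGC GAT ACT TAA CGT — no ATG→stop ORF.
ORFs ≥ 18 nucleotides: frame 2 26–52 (27 nucleotides). Count = 1.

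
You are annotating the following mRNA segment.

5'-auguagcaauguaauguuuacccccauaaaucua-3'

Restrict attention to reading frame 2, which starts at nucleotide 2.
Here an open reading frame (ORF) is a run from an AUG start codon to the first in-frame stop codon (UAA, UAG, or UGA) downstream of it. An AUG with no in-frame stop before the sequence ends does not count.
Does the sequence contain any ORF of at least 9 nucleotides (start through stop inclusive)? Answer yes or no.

no

Frame 2: UGU AGC AAU GUA AUG UUU ACC CCC AUA AAU CUA — no AUG→stop ORF.
Largest ORF found is 0 nucleotides < 9, so no.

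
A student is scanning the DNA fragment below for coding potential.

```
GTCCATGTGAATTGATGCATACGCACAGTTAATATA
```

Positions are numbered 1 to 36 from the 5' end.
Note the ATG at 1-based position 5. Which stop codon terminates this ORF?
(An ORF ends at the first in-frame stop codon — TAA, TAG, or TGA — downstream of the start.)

Codons from position 5: ATG (5–7), TGA (8–10).
The first in-frame stop codon is TGA.

TGA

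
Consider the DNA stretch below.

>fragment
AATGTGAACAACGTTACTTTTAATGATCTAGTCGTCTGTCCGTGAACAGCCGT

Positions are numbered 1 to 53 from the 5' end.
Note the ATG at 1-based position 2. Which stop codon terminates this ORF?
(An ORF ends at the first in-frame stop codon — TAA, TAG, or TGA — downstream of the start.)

TGA

Codons from position 2: ATG (2–4), TGA (5–7).
The first in-frame stop codon is TGA.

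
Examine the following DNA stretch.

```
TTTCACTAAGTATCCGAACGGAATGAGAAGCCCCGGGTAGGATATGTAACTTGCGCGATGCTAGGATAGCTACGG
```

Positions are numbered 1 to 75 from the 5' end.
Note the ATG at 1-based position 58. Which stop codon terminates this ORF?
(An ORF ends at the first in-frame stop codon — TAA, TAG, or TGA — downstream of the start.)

TAG

Codons from position 58: ATG (58–60), CTA (61–63), GGA (64–66), TAG (67–69).
The first in-frame stop codon is TAG.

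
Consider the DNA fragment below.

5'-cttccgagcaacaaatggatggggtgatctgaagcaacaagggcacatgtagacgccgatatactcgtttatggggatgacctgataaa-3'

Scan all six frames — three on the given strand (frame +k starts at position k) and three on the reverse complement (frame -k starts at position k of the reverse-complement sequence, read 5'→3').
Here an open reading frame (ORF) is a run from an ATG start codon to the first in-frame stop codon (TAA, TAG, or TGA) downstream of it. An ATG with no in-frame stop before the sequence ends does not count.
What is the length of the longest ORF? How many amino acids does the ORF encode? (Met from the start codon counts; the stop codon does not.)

Reverse complement (5'→3'): TTTATCAGGTCATCCCCATAAACGAGTATATCGGCGTCTACATGTGCCCTTGTTGCTTCAGATCACCCCATCCATTTGTTGCTCGGAAG
Frame +1: CTT CCG AGC AAC AAA TGG ATG GGG TGA TCT GAA GCA ACA AGG GCA CAT GTA GAC GCC GAT ATA CTC GTT TAT GGG GAT GAC CTG ATA — ATG at 19, stop TGA at 25 → 9 nt.
Frame +2: TTC CGA GCA ACA AAT GGA TGG GGT GAT CTG AAG CAA CAA GGG CAC ATG TAG ACG CCG ATA TAC TCG TTT ATG GGG ATG ACC TGA TAA — ATG at 47, stop TAG at 50 → 6 nt; ATG at 71, stop TGA at 83 → 15 nt; ATG at 77, stop TGA at 83 → 9 nt.
Frame +3: TCC GAG CAA CAA ATG GAT GGG GTG ATC TGA AGC AAC AAG GGC ACA TGT AGA CGC CGA TAT ACT CGT TTA TGG GGA TGA CCT GAT AAA — ATG at 15, stop TGA at 30 → 18 nt.
Frame -1: TTT ATC AGG TCA TCC CCA TAA ACG AGT ATA TCG GCG TCT ACA TGT GCC CTT GTT GCT TCA GAT CAC CCC ATC CAT TTG TTG CTC GGA — no ATG→stop ORF.
Frame -2: TTA TCA GGT CAT CCC CAT AAA CGA GTA TAT CGG CGT CTA CAT GTG CCC TTG TTG CTT CAG ATC ACC CCA TCC ATT TGT TGC TCG GAA — no ATG→stop ORF.
Frame -3: TAT CAG GTC ATC CCC ATA AAC GAG TAT ATC GGC GTC TAC ATG TGC CCT TGT TGC TTC AGA TCA CCC CAT CCA TTT GTT GCT CGG AAG — no ATG→stop ORF.
Longest: frame +3, positions 15–32, 18 nt = 6 codons = 5 aa. → 5 amino acids.

5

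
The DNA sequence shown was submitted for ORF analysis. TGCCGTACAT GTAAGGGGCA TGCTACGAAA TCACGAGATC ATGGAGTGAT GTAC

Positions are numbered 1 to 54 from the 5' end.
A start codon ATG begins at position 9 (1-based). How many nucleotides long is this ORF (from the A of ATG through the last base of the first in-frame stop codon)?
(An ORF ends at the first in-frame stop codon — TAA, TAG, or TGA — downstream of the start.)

6

Codons from position 9: ATG (9–11), TAA (12–14).
TAA is the first in-frame stop; ORF spans 9–14, 6 nucleotides.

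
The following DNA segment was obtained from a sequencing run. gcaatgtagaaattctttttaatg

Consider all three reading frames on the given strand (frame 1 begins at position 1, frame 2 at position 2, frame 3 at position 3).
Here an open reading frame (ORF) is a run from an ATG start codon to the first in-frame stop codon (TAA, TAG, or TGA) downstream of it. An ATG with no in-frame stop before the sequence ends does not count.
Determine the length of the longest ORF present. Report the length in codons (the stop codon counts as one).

2

Frame 1: GCA ATG TAG AAA TTC TTT TTA ATG — ATG at 4, stop TAG at 7 → 6 nt.
Frame 2: CAA TGT AGA AAT TCT TTT TAA — no ATG→stop ORF.
Frame 3: AAT GTA GAA ATT CTT TTT AAT — no ATG→stop ORF.
Longest: frame 1, positions 4–9, 6 nt = 2 codons = 1 aa. → 2 codons.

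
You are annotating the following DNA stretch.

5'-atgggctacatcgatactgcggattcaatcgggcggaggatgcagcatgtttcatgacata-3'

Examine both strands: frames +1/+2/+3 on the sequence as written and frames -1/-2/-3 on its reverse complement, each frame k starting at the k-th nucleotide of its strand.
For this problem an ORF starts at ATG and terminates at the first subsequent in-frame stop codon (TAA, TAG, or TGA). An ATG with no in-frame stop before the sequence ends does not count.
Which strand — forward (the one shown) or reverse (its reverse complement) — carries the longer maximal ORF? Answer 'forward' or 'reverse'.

Reverse complement (5'→3'): TATGTCATGAAACATGCTGCATCCTCCGCCCGATTGAATCCGCAGTATCGATGTAGCCCAT
Frame +1: ATG GGC TAC ATC GAT ACT GCG GAT TCA ATC GGG CGG AGG ATG CAG CAT GTT TCA TGA CAT — ATG at 1, stop TGA at 55 → 57 nt; ATG at 40, stop TGA at 55 → 18 nt.
Frame +2: TGG GCT ACA TCG ATA CTG CGG ATT CAA TCG GGC GGA GGA TGC AGC ATG TTT CAT GAC ATA — no ATG→stop ORF.
Frame +3: GGG CTA CAT CGA TAC TGC GGA TTC AAT CGG GCG GAG GAT GCA GCA TGT TTC ATG ACA — no ATG→stop ORF.
Frame -1: TAT GTC ATG AAA CAT GCT GCA TCC TCC GCC CGA TTG AAT CCG CAG TAT CGA TGT AGC CCA — no ATG→stop ORF.
Frame -2: ATG TCA TGA AAC ATG CTG CAT CCT CCG CCC GAT TGA ATC CGC AGT ATC GAT GTA GCC CAT — ATG at 2, stop TGA at 8 → 9 nt; ATG at 14, stop TGA at 35 → 24 nt.
Frame -3: TGT CAT GAA ACA TGC TGC ATC CTC CGC CCG ATT GAA TCC GCA GTA TCG ATG TAG CCC — ATG at 51, stop TAG at 54 → 6 nt.
Forward-strand max 57 nt; reverse-strand max 24 nt. The forward strand has the longer ORF.

forward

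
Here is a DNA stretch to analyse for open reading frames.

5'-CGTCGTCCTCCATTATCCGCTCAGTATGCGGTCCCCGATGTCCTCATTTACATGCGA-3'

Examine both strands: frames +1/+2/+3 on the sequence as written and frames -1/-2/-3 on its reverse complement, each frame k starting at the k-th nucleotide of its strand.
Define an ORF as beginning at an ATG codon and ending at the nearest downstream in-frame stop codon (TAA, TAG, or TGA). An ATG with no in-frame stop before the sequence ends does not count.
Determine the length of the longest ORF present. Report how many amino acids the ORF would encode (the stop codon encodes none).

8

Reverse complement (5'→3'): TCGCATGTAAATGAGGACATCGGGGACCGCATACTGAGCGGATAATGGAGGACGACG
Frame +1: CGT CGT CCT CCA TTA TCC GCT CAG TAT GCG GTC CCC GAT GTC CTC ATT TAC ATG CGA — no ATG→stop ORF.
Frame +2: GTC GTC CTC CAT TAT CCG CTC AGT ATG CGG TCC CCG ATG TCC TCA TTT ACA TGC — no ATG→stop ORF.
Frame +3: TCG TCC TCC ATT ATC CGC TCA GTA TGC GGT CCC CGA TGT CCT CAT TTA CAT GCG — no ATG→stop ORF.
Frame -1: TCG CAT GTA AAT GAG GAC ATC GGG GAC CGC ATA CTG AGC GGA TAA TGG AGG ACG ACG — no ATG→stop ORF.
Frame -2: CGC ATG TAA ATG AGG ACA TCG GGG ACC GCA TAC TGA GCG GAT AAT GGA GGA CGA — ATG at 5, stop TAA at 8 → 6 nt; ATG at 11, stop TGA at 35 → 27 nt.
Frame -3: GCA TGT AAA TGA GGA CAT CGG GGA CCG CAT ACT GAG CGG ATA ATG GAG GAC GAC — no ATG→stop ORF.
Longest: frame -2, positions 11–37, 27 nt = 9 codons = 8 aa. → 8 amino acids.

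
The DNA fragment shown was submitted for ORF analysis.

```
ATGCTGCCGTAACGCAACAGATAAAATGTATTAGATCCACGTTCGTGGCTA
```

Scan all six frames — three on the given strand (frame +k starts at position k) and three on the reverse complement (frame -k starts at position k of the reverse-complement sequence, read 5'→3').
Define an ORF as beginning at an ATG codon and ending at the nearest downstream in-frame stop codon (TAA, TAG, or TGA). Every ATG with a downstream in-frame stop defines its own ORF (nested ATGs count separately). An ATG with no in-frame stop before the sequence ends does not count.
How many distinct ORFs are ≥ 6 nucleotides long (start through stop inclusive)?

2

Reverse complement (5'→3'): TAGCCACGAACGTGGATCTAATACATTTTATCTGTTGCGTTACGGCAGCAT
Frame +1: ATG CTG CCG TAA CGC AAC AGA TAA AAT GTA TTA GAT CCA CGT TCG TGG CTA — ATG at 1, stop TAA at 10 → 12 nt.
Frame +2: TGC TGC CGT AAC GCA ACA GAT AAA ATG TAT TAG ATC CAC GTT CGT GGC — ATG at 26, stop TAG at 32 → 9 nt.
Frame +3: GCT GCC GTA ACG CAA CAG ATA AAA TGT ATT AGA TCC ACG TTC GTG GCT — no ATG→stop ORF.
Frame -1: TAG CCA CGA ACG TGG ATC TAA TAC ATT TTA TCT GTT GCG TTA CGG CAG CAT — no ATG→stop ORF.
Frame -2: AGC CAC GAA CGT GGA TCT AAT ACA TTT TAT CTG TTG CGT TAC GGC AGC — no ATG→stop ORF.
Frame -3: GCC ACG AAC GTG GAT CTA ATA CAT TTT ATC TGT TGC GTT ACG GCA GCA — no ATG→stop ORF.
ORFs ≥ 6 nucleotides: frame +1 1–12 (12 nucleotides), frame +2 26–34 (9 nucleotides). Count = 2.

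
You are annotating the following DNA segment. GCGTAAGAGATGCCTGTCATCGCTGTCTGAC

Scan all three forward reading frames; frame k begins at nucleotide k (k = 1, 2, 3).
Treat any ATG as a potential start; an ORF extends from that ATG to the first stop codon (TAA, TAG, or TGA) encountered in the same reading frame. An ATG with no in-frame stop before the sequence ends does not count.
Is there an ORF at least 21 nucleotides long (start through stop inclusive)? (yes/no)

yes

Frame 1: GCG TAA GAG ATG CCT GTC ATC GCT GTC TGA — ATG at 10, stop TGA at 28 → 21 nt.
Frame 2: CGT AAG AGA TGC CTG TCA TCG CTG TCT GAC — no ATG→stop ORF.
Frame 3: GTA AGA GAT GCC TGT CAT CGC TGT CTG — no ATG→stop ORF.
Frame 1 has an ORF of 21 nucleotides (positions 10–30) ≥ 21, so yes.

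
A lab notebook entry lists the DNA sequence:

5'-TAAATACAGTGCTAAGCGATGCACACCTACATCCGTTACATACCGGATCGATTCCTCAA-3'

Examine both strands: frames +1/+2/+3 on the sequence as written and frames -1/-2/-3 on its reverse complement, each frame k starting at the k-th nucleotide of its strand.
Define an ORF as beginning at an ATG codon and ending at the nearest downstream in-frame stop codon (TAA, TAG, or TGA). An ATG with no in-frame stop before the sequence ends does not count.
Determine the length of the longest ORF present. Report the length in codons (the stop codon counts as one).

2

Reverse complement (5'→3'): TTGAGGAATCGATCCGGTATGTAACGGATGTAGGTGTGCATCGCTTAGCACTGTATTTA
Frame +1: TAA ATA CAG TGC TAA GCG ATG CAC ACC TAC ATC CGT TAC ATA CCG GAT CGA TTC CTC — no ATG→stop ORF.
Frame +2: AAA TAC AGT GCT AAG CGA TGC ACA CCT ACA TCC GTT ACA TAC CGG ATC GAT TCC TCA — no ATG→stop ORF.
Frame +3: AAT ACA GTG CTA AGC GAT GCA CAC CTA CAT CCG TTA CAT ACC GGA TCG ATT CCT CAA — no ATG→stop ORF.
Frame -1: TTG AGG AAT CGA TCC GGT ATG TAA CGG ATG TAG GTG TGC ATC GCT TAG CAC TGT ATT — ATG at 19, stop TAA at 22 → 6 nt; ATG at 28, stop TAG at 31 → 6 nt.
Frame -2: TGA GGA ATC GAT CCG GTA TGT AAC GGA TGT AGG TGT GCA TCG CTT AGC ACT GTA TTT — no ATG→stop ORF.
Frame -3: GAG GAA TCG ATC CGG TAT GTA ACG GAT GTA GGT GTG CAT CGC TTA GCA CTG TAT TTA — no ATG→stop ORF.
Longest: frame -1, positions 19–24, 6 nt = 2 codons = 1 aa. → 2 codons.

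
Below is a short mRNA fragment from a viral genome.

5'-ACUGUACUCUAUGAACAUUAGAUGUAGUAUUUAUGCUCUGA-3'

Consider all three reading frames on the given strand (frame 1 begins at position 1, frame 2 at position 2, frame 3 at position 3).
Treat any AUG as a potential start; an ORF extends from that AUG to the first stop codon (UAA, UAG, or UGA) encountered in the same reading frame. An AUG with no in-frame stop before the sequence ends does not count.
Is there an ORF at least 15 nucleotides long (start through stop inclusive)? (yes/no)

no

Frame 1: ACU GUA CUC UAU GAA CAU UAG AUG UAG UAU UUA UGC UCU — AUG at 22, stop UAG at 25 → 6 nt.
Frame 2: CUG UAC UCU AUG AAC AUU AGA UGU AGU AUU UAU GCU CUG — no AUG→stop ORF.
Frame 3: UGU ACU CUA UGA ACA UUA GAU GUA GUA UUU AUG CUC UGA — AUG at 33, stop UGA at 39 → 9 nt.
Largest ORF found is 9 nucleotides < 15, so no.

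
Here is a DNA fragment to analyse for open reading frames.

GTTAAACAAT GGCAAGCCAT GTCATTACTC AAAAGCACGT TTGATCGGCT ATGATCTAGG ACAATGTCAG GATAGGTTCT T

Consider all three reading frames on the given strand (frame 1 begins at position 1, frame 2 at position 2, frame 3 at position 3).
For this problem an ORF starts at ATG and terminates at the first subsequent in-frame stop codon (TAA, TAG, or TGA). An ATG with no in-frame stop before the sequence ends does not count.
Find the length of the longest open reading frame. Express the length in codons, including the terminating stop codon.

Frame 1: GTT AAA CAA TGG CAA GCC ATG TCA TTA CTC AAA AGC ACG TTT GAT CGG CTA TGA TCT AGG ACA ATG TCA GGA TAG GTT CTT — ATG at 19, stop TGA at 52 → 36 nt; ATG at 64, stop TAG at 73 → 12 nt.
Frame 2: TTA AAC AAT GGC AAG CCA TGT CAT TAC TCA AAA GCA CGT TTG ATC GGC TAT GAT CTA GGA CAA TGT CAG GAT AGG TTC — no ATG→stop ORF.
Frame 3: TAA ACA ATG GCA AGC CAT GTC ATT ACT CAA AAG CAC GTT TGA TCG GCT ATG ATC TAG GAC AAT GTC AGG ATA GGT TCT — ATG at 9, stop TGA at 42 → 36 nt; ATG at 51, stop TAG at 57 → 9 nt.
Longest: frame 1, positions 19–54, 36 nt = 12 codons = 11 aa. → 12 codons.

12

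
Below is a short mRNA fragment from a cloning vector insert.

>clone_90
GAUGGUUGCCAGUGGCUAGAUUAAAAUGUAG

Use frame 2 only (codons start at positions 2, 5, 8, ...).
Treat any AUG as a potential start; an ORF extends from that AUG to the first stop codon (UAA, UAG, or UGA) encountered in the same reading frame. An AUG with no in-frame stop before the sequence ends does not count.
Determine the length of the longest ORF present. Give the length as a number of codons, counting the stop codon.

Frame 2: AUG GUU GCC AGU GGC UAG AUU AAA AUG UAG — AUG at 2, stop UAG at 17 → 18 nt; AUG at 26, stop UAG at 29 → 6 nt.
Longest: frame 2, positions 2–19, 18 nt = 6 codons = 5 aa. → 6 codons.

6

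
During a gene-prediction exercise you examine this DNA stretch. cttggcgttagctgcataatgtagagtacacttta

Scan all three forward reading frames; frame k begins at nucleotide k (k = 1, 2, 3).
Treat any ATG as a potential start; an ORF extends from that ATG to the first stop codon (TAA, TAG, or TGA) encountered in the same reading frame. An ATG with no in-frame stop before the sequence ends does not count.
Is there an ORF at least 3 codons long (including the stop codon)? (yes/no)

Frame 1: CTT GGC GTT AGC TGC ATA ATG TAG AGT ACA CTT — ATG at 19, stop TAG at 22 → 6 nt.
Frame 2: TTG GCG TTA GCT GCA TAA TGT AGA GTA CAC TTT — no ATG→stop ORF.
Frame 3: TGG CGT TAG CTG CAT AAT GTA GAG TAC ACT TTA — no ATG→stop ORF.
Largest ORF found is 2 codons < 3, so no.

no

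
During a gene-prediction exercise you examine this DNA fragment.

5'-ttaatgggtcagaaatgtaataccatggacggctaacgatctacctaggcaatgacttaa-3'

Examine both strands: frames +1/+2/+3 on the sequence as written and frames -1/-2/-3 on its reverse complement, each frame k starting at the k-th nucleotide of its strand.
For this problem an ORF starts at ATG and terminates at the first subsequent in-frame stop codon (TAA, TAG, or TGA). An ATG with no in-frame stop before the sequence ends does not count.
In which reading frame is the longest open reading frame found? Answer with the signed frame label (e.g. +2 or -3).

+1

Reverse complement (5'→3'): TTAAGTCATTGCCTAGGTAGATCGTTAGCCGTCCATGGTATTACATTTCTGACCCATTAA
Frame +1: TTA ATG GGT CAG AAA TGT AAT ACC ATG GAC GGC TAA CGA TCT ACC TAG GCA ATG ACT TAA — ATG at 4, stop TAA at 34 → 33 nt; ATG at 25, stop TAA at 34 → 12 nt; ATG at 52, stop TAA at 58 → 9 nt.
Frame +2: TAA TGG GTC AGA AAT GTA ATA CCA TGG ACG GCT AAC GAT CTA CCT AGG CAA TGA CTT — no ATG→stop ORF.
Frame +3: AAT GGG TCA GAA ATG TAA TAC CAT GGA CGG CTA ACG ATC TAC CTA GGC AAT GAC TTA — ATG at 15, stop TAA at 18 → 6 nt.
Frame -1: TTA AGT CAT TGC CTA GGT AGA TCG TTA GCC GTC CAT GGT ATT ACA TTT CTG ACC CAT TAA — no ATG→stop ORF.
Frame -2: TAA GTC ATT GCC TAG GTA GAT CGT TAG CCG TCC ATG GTA TTA CAT TTC TGA CCC ATT — ATG at 35, stop TGA at 50 → 18 nt.
Frame -3: AAG TCA TTG CCT AGG TAG ATC GTT AGC CGT CCA TGG TAT TAC ATT TCT GAC CCA TTA — no ATG→stop ORF.
Longest ORF is 33 nt in frame +1 (positions 4–36).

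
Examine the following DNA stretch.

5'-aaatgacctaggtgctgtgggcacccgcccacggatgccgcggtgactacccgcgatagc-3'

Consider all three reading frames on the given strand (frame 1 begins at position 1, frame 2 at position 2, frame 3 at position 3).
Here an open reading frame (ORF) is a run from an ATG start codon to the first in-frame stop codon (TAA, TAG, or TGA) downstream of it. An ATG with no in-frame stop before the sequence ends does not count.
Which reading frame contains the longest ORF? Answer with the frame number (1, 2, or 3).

Frame 1: AAA TGA CCT AGG TGC TGT GGG CAC CCG CCC ACG GAT GCC GCG GTG ACT ACC CGC GAT AGC — no ATG→stop ORF.
Frame 2: AAT GAC CTA GGT GCT GTG GGC ACC CGC CCA CGG ATG CCG CGG TGA CTA CCC GCG ATA — ATG at 35, stop TGA at 44 → 12 nt.
Frame 3: ATG ACC TAG GTG CTG TGG GCA CCC GCC CAC GGA TGC CGC GGT GAC TAC CCG CGA TAG — ATG at 3, stop TAG at 9 → 9 nt.
Longest ORF is 12 nt in frame 2 (positions 35–46).

2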